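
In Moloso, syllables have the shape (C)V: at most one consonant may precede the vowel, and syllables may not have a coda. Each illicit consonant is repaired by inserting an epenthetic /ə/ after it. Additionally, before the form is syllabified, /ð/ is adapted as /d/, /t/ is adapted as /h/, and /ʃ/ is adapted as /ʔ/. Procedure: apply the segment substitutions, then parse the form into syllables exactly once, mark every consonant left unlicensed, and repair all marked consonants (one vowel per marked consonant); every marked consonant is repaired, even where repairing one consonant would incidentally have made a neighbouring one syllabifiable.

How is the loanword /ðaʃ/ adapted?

Substitution: /ð/ → /d/, /ʃ/ → /ʔ/, giving /daʔ/.
Under (C)V, the unsyllabifiable consonants are /ʔ/ (no codas are permitted; onsets are limited to one consonant).
Each unlicensed consonant becomes the onset of a new syllable: /ʔ/ → /ʔə/.

daʔə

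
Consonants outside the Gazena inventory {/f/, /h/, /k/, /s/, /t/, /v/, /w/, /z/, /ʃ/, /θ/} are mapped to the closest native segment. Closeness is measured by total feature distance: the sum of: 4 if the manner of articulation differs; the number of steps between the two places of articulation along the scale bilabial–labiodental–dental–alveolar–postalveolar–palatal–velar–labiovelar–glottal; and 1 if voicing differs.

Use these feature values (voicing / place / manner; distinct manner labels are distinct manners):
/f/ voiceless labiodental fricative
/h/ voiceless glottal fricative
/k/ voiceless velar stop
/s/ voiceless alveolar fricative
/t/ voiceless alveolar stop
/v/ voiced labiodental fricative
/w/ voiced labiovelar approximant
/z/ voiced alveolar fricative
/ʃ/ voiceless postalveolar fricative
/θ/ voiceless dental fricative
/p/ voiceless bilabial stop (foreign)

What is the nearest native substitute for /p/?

t

/t/ is closest: same manner (stop), place distance 3 (bilabial→alveolar), same voicing; total 3. Next closest is /f/ at distance 5.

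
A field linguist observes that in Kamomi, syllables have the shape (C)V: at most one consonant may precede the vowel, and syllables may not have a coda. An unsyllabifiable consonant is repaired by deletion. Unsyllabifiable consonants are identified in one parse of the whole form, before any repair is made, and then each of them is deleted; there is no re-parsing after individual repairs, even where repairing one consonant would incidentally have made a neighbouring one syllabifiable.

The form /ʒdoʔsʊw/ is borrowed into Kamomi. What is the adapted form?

The consonants /ʒ/, /ʔ/, /w/ cannot be parsed into a legal (C)V syllable (no codas are permitted; onsets are limited to one consonant).
Deletion applies to /ʒ/, /ʔ/, /w/.

dosʊ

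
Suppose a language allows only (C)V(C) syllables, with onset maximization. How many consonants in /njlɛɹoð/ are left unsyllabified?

The consonants /n/, /j/ cannot be parsed into a legal (C)V(C) syllable (at most one coda consonant is licensed; onsets are limited to one consonant).

2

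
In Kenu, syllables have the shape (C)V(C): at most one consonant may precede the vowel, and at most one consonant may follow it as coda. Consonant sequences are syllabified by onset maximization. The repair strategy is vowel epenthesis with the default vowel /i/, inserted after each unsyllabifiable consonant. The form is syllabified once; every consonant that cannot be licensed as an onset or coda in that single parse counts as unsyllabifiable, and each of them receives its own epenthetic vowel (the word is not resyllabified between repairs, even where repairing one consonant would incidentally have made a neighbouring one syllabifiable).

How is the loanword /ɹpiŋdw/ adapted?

Under (C)V(C), the unsyllabifiable consonants are /ɹ/, /d/, /w/ (at most one coda consonant is licensed; onsets are limited to one consonant).
Epenthesis after each stranded consonant: /ɹ/ → /ɹi/, /d/ → /di/, /w/ → /wi/.

ɹipiŋdiwi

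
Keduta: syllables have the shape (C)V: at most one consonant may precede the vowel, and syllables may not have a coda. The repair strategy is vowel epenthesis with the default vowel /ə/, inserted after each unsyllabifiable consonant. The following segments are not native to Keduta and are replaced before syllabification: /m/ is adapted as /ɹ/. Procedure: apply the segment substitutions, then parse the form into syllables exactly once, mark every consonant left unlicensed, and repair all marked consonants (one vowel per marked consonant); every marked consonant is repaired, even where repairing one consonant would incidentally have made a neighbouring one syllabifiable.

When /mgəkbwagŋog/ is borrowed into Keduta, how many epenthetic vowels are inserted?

5

After substitution the input is /ɹgəkbwagŋog/.
The unsyllabifiable consonants are /ɹ/, /k/, /b/, /g/, /g/; each receives one epenthetic vowel.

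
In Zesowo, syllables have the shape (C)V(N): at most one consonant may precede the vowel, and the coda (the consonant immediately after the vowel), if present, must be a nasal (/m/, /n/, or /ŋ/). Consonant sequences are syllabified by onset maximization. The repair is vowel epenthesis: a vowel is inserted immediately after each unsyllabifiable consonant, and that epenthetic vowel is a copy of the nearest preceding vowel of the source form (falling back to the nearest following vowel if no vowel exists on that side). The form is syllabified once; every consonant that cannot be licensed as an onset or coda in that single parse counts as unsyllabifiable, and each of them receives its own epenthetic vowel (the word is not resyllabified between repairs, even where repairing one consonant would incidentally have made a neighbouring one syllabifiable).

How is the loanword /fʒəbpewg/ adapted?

The consonants /f/, /b/, /w/, /g/ cannot be parsed into a legal (C)V(N) syllable (only a nasal (/m/, /n/, or /ŋ/) is licensed in coda position; onsets are limited to one consonant).
Each unlicensed consonant becomes the onset of a new syllable: /f/ → /fə/, /b/ → /bə/, /w/ → /we/, /g/ → /ge/.

fəʒəbəpewege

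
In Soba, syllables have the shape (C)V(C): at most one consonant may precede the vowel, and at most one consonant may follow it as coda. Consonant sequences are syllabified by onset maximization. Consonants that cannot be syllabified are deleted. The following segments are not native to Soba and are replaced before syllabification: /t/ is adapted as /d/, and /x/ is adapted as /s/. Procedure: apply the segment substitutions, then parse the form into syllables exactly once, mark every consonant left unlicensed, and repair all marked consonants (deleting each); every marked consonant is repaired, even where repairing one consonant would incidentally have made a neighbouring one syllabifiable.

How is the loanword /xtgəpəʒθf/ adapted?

Substitution: /x/ → /s/, /t/ → /d/, giving /sdgəpəʒθf/.
The consonants /s/, /d/, /θ/, /f/ cannot be parsed into a legal (C)V(C) syllable (at most one coda consonant is licensed; onsets are limited to one consonant).
Deletion applies to /s/, /d/, /θ/, /f/.

gəpəʒ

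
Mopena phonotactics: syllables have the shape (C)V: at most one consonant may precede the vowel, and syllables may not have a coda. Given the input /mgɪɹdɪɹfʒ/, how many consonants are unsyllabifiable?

5

The consonants /m/, /ɹ/, /ɹ/, /f/, /ʒ/ cannot be parsed into a legal (C)V syllable (no codas are permitted; onsets are limited to one consonant).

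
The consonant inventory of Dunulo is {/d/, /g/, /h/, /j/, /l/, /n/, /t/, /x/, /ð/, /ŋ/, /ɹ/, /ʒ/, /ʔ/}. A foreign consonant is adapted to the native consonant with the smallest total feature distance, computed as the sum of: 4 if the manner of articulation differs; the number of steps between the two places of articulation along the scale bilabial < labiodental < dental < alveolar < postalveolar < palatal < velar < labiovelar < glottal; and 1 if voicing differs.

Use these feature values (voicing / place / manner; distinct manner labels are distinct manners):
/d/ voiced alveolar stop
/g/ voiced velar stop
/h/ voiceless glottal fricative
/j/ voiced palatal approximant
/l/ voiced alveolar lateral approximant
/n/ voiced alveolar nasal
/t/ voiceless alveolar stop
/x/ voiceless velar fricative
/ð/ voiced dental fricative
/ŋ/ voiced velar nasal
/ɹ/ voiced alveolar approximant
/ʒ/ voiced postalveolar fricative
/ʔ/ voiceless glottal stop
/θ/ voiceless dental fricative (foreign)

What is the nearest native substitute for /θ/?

/ð/ is closest: same manner (fricative), place distance 0 (dental→dental), voicing differs (+1); total 1. Next closest is /ʒ/ at distance 3.

ð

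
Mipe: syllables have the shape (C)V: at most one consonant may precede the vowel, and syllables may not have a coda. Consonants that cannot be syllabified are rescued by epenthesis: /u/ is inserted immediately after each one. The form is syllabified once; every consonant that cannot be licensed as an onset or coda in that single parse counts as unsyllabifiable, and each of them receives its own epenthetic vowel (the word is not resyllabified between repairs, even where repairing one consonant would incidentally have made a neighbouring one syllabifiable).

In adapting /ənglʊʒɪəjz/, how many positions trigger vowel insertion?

4

The unsyllabifiable consonants are /n/, /g/, /j/, /z/; each receives one epenthetic vowel.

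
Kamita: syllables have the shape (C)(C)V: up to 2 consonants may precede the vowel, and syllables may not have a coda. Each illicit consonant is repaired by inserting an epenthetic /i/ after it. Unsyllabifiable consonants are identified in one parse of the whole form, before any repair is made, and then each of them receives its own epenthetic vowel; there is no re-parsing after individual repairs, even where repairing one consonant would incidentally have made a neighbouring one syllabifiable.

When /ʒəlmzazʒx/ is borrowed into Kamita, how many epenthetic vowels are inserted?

The unsyllabifiable consonants are /l/, /z/, /ʒ/, /x/; each receives one epenthetic vowel.

4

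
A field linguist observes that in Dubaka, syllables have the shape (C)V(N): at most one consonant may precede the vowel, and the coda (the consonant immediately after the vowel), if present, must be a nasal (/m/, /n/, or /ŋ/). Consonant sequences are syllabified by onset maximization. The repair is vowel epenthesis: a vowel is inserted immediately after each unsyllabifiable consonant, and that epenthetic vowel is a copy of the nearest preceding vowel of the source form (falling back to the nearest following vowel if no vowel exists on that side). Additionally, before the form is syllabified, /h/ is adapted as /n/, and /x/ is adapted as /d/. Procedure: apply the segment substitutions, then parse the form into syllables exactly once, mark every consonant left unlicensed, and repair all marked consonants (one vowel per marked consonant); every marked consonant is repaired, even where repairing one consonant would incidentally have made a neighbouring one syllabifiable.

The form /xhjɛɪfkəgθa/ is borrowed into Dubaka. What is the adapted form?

Substitution: /x/ → /d/, /h/ → /n/, giving /dnjɛɪfkəgθa/.
The consonants /d/, /n/, /f/, /g/ cannot be parsed into a legal (C)V(N) syllable (only a nasal (/m/, /n/, or /ŋ/) is licensed in coda position; onsets are limited to one consonant).
Each unlicensed consonant becomes the onset of a new syllable: /d/ → /dɛ/, /n/ → /nɛ/, /f/ → /fɪ/, /g/ → /gə/.

dɛnɛjɛɪfɪkəgəθa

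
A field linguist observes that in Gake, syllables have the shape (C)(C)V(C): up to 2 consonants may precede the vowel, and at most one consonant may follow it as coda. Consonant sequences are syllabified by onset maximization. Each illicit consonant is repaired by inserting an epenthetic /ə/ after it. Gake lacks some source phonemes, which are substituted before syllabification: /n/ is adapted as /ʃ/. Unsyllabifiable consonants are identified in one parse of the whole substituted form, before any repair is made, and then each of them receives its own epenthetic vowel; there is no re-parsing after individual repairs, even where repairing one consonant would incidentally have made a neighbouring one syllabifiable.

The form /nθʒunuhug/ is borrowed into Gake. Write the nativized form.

Substitution: /n/ → /ʃ/, giving /ʃθʒuʃuhug/.
Syllabifying with onset maximization leaves /ʃ/ stranded (at most one coda consonant is licensed; onsets may contain at most 2 consonants).
Epenthesis after each stranded consonant: /ʃ/ → /ʃə/.

ʃəθʒuʃuhug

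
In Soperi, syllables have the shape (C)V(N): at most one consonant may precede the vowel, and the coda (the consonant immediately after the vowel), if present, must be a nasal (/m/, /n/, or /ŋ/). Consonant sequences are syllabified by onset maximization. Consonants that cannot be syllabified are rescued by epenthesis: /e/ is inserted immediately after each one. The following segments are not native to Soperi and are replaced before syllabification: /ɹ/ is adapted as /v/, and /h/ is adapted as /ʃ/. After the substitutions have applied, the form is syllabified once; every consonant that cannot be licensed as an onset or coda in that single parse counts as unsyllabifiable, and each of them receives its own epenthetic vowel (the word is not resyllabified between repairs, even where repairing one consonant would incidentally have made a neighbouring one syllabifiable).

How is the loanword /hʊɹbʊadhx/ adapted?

Substitution: /h/ → /ʃ/, /ɹ/ → /v/, giving /ʃʊvbʊadʃx/.
Syllabifying with onset maximization leaves /v/, /d/, /ʃ/, /x/ stranded (only a nasal (/m/, /n/, or /ŋ/) is licensed in coda position; onsets are limited to one consonant).
Each unlicensed consonant becomes the onset of a new syllable: /v/ → /ve/, /d/ → /de/, /ʃ/ → /ʃe/, /x/ → /xe/.

ʃʊvebʊadeʃexe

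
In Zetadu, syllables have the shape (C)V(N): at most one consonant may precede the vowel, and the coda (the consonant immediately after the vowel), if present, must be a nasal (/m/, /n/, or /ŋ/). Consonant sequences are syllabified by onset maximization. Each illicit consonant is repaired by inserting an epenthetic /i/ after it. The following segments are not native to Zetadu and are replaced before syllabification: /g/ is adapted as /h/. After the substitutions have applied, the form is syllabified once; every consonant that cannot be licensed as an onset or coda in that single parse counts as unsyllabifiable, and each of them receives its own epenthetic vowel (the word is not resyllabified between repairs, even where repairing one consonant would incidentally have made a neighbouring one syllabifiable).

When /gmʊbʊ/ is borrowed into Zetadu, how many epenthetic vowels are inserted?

1

After substitution the input is /hmʊbʊ/.
The unsyllabifiable consonants are /h/; each receives one epenthetic vowel.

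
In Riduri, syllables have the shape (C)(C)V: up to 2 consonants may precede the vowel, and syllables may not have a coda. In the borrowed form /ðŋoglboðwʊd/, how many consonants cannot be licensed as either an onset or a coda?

Under (C)(C)V, the unsyllabifiable consonants are /g/, /d/ (no codas are permitted; onsets may contain at most 2 consonants).

2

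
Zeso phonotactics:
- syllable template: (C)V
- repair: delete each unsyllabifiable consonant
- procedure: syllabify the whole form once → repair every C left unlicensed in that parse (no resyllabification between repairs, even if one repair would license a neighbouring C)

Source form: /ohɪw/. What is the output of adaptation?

ohɪ

Syllabifying with onset maximization leaves /w/ stranded (no codas are permitted; onsets are limited to one consonant).
Deleting the stranded consonants removes /w/.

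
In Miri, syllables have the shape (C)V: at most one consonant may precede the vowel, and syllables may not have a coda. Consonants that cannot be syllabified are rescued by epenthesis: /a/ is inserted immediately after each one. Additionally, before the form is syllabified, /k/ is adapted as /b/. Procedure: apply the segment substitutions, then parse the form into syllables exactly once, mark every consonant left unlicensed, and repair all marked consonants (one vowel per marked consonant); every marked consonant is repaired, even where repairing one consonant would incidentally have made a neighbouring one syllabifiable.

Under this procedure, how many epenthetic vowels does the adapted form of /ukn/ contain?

2

After substitution the input is /ubn/.
The unsyllabifiable consonants are /b/, /n/; each receives one epenthetic vowel.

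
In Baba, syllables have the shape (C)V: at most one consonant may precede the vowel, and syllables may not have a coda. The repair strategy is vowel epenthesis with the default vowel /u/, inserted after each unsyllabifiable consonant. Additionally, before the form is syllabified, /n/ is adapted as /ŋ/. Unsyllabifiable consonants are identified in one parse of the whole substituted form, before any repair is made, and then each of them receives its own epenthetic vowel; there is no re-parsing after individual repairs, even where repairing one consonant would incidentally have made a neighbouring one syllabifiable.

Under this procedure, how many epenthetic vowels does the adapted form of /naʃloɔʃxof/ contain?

3

After substitution the input is /ŋaʃloɔʃxof/.
The unsyllabifiable consonants are /ʃ/, /ʃ/, /f/; each receives one epenthetic vowel.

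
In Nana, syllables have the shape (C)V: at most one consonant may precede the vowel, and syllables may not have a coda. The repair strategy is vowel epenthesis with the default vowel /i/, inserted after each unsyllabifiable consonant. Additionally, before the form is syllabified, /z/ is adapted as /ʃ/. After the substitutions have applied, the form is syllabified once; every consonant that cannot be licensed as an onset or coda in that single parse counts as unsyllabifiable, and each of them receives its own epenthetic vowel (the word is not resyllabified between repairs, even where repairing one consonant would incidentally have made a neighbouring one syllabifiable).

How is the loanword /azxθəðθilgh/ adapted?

aʃixiθəðiθiligihi

Substitution: /z/ → /ʃ/, giving /aʃxθəðθilgh/.
Syllabifying with onset maximization leaves /ʃ/, /x/, /ð/, /l/, /g/, /h/ stranded (no codas are permitted; onsets are limited to one consonant).
Each unlicensed consonant becomes the onset of a new syllable: /ʃ/ → /ʃi/, /x/ → /xi/, /ð/ → /ði/, /l/ → /li/, /g/ → /gi/, /h/ → /hi/.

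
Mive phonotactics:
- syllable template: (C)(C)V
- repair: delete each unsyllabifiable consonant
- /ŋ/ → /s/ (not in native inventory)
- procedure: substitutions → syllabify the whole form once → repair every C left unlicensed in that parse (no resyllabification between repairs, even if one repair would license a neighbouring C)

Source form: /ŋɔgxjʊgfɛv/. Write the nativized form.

Substitution: /ŋ/ → /s/, giving /sɔgxjʊgfɛv/.
Under (C)(C)V, the unsyllabifiable consonants are /g/, /v/ (no codas are permitted; onsets may contain at most 2 consonants).
Deletion applies to /g/, /v/.

sɔxjʊgfɛ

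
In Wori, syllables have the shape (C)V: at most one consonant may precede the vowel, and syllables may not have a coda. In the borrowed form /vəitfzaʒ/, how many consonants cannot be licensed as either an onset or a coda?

3

Under (C)V, the unsyllabifiable consonants are /t/, /f/, /ʒ/ (no codas are permitted; onsets are limited to one consonant).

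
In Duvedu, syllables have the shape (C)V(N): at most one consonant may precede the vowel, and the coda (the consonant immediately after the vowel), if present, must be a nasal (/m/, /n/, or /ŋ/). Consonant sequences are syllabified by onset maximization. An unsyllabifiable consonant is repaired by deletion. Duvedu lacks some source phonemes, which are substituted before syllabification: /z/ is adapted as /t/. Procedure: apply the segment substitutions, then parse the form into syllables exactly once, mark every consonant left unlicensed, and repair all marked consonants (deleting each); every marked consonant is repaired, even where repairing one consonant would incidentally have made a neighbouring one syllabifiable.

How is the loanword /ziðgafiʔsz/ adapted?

tigafi

Substitution: /z/ → /t/, giving /tiðgafiʔst/.
Under (C)V(N), the unsyllabifiable consonants are /ð/, /ʔ/, /s/, /t/ (only a nasal (/m/, /n/, or /ŋ/) is licensed in coda position; onsets are limited to one consonant).
Deleting the stranded consonants removes /ð/, /ʔ/, /s/, /t/.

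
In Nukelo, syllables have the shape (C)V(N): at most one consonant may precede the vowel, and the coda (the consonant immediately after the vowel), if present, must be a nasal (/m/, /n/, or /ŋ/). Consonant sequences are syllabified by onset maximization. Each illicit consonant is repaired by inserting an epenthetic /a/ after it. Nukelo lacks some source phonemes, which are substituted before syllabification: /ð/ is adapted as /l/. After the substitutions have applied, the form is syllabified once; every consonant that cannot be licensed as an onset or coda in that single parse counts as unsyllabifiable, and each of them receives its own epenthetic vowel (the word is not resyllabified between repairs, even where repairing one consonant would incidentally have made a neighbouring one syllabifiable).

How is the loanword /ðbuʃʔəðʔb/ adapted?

Substitution: /ð/ → /l/, giving /lbuʃʔəlʔb/.
Syllabifying with onset maximization leaves /l/, /ʃ/, /l/, /ʔ/, /b/ stranded (only a nasal (/m/, /n/, or /ŋ/) is licensed in coda position; onsets are limited to one consonant).
Each unlicensed consonant becomes the onset of a new syllable: /l/ → /la/, /ʃ/ → /ʃa/, /l/ → /la/, /ʔ/ → /ʔa/, /b/ → /ba/.

labuʃaʔəlaʔaba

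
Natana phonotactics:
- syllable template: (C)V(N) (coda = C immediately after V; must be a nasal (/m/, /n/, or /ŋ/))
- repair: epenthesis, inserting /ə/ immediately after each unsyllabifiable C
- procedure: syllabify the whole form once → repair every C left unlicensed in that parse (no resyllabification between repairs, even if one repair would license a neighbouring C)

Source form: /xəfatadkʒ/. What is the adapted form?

Syllabifying with onset maximization leaves /d/, /k/, /ʒ/ stranded (only a nasal (/m/, /n/, or /ŋ/) is licensed in coda position; onsets are limited to one consonant).
Inserting the epenthetic vowel yields /d/ → /də/, /k/ → /kə/, /ʒ/ → /ʒə/.

xəfatadəkəʒə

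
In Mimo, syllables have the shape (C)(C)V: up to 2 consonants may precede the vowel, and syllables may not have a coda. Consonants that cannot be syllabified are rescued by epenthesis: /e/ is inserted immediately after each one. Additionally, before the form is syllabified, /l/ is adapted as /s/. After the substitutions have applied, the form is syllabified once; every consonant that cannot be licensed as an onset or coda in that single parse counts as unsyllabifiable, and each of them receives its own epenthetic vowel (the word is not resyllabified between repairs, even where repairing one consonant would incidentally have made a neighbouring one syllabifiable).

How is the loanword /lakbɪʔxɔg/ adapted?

Substitution: /l/ → /s/, giving /sakbɪʔxɔg/.
Syllabifying with onset maximization leaves /g/ stranded (no codas are permitted; onsets may contain at most 2 consonants).
Inserting the epenthetic vowel yields /g/ → /ge/.

sakbɪʔxɔge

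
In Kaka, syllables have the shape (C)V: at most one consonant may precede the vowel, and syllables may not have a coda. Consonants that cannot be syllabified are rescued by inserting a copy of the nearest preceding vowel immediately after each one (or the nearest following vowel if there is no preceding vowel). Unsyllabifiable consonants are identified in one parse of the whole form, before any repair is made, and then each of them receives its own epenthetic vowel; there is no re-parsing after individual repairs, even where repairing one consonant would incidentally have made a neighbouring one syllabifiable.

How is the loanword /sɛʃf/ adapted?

The consonants /ʃ/, /f/ cannot be parsed into a legal (C)V syllable (no codas are permitted; onsets are limited to one consonant).
Inserting the epenthetic vowel yields /ʃ/ → /ʃɛ/, /f/ → /fɛ/.

sɛʃɛfɛ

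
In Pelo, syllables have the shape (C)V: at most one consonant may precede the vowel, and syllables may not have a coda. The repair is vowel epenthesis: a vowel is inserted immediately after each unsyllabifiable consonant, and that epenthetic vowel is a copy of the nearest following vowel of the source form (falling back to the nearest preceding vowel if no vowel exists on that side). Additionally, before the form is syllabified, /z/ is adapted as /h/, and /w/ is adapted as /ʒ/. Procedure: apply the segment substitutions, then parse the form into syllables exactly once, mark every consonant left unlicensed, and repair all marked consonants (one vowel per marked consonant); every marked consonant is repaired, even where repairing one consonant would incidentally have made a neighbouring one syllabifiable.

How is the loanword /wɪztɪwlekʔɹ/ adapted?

Substitution: /w/ → /ʒ/, /z/ → /h/, giving /ʒɪhtɪʒlekʔɹ/.
The consonants /h/, /ʒ/, /k/, /ʔ/, /ɹ/ cannot be parsed into a legal (C)V syllable (no codas are permitted; onsets are limited to one consonant).
Epenthesis after each stranded consonant: /h/ → /hɪ/, /ʒ/ → /ʒe/, /k/ → /ke/, /ʔ/ → /ʔe/, /ɹ/ → /ɹe/.

ʒɪhɪtɪʒelekeʔeɹe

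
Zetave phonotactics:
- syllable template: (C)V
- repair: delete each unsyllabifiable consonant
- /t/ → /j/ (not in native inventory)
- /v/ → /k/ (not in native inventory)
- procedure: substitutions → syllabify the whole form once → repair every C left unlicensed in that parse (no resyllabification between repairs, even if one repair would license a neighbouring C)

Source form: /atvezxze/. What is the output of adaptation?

Substitution: /t/ → /j/, /v/ → /k/, giving /ajkezxze/.
The consonants /j/, /z/, /x/ cannot be parsed into a legal (C)V syllable (no codas are permitted; onsets are limited to one consonant).
Deletion applies to /j/, /z/, /x/.

akeze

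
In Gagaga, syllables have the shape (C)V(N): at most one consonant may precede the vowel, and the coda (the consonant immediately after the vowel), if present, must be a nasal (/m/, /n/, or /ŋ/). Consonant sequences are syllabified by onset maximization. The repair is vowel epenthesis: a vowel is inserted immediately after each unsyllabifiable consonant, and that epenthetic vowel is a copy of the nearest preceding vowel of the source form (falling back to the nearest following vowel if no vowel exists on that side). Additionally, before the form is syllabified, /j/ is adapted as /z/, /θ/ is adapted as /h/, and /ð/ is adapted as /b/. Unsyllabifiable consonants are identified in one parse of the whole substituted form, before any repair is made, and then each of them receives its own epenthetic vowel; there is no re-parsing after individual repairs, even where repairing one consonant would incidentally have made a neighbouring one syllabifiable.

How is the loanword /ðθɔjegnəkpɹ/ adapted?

Substitution: /ð/ → /b/, /θ/ → /h/, /j/ → /z/, giving /bhɔzegnəkpɹ/.
Under (C)V(N), the unsyllabifiable consonants are /b/, /g/, /k/, /p/, /ɹ/ (only a nasal (/m/, /n/, or /ŋ/) is licensed in coda position; onsets are limited to one consonant).
Epenthesis after each stranded consonant: /b/ → /bɔ/, /g/ → /ge/, /k/ → /kə/, /p/ → /pə/, /ɹ/ → /ɹə/.

bɔhɔzegenəkəpəɹə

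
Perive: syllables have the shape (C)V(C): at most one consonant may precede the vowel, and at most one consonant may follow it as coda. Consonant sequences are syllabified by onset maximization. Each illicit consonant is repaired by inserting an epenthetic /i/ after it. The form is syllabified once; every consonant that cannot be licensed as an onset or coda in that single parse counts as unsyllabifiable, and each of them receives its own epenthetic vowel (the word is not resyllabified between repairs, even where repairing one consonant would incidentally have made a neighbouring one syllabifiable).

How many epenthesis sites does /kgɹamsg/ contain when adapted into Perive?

The unsyllabifiable consonants are /k/, /g/, /s/, /g/; each receives one epenthetic vowel.

4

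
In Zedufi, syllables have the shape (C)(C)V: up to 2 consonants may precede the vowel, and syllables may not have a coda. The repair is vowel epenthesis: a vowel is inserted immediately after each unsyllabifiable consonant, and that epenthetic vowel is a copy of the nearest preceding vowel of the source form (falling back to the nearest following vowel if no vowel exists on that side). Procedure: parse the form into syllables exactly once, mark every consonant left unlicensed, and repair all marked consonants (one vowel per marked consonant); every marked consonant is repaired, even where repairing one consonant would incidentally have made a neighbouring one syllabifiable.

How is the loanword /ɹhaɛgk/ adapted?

Syllabifying with onset maximization leaves /g/, /k/ stranded (no codas are permitted; onsets may contain at most 2 consonants).
Each unlicensed consonant becomes the onset of a new syllable: /g/ → /gɛ/, /k/ → /kɛ/.

ɹhaɛgɛkɛ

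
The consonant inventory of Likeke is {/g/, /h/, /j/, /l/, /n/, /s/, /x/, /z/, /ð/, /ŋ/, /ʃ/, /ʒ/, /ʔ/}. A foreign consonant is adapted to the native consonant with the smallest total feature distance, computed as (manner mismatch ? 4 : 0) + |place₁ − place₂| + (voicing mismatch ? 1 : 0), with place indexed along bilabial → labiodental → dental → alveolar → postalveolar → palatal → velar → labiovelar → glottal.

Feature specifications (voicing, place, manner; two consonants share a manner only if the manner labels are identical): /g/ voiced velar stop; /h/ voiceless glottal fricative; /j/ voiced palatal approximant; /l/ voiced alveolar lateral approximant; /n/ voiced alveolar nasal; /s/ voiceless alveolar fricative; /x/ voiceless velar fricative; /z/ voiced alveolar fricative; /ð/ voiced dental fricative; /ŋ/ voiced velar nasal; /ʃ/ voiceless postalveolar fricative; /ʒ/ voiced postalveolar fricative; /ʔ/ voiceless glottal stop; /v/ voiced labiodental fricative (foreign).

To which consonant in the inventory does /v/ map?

ð

/ð/ is closest: same manner (fricative), place distance 1 (labiodental→dental), same voicing; total 1. Next closest is /z/ at distance 2.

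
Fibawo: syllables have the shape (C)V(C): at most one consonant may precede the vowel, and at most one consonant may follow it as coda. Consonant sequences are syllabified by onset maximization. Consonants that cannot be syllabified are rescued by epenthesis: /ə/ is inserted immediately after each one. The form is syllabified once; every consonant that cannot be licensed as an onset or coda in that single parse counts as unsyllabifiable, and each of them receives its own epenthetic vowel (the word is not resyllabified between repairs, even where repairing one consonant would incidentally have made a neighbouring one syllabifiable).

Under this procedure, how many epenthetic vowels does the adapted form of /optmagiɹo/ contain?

1

The unsyllabifiable consonants are /t/; each receives one epenthetic vowel.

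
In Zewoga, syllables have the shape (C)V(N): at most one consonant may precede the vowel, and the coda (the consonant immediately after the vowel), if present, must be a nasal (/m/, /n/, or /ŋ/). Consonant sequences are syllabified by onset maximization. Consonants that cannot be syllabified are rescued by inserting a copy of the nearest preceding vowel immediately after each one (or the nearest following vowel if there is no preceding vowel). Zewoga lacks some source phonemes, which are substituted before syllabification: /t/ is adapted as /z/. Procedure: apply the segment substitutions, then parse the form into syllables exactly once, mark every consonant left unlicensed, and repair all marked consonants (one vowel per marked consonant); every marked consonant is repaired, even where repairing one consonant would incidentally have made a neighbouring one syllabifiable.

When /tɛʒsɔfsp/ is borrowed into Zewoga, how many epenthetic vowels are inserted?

After substitution the input is /zɛʒsɔfsp/.
The unsyllabifiable consonants are /ʒ/, /f/, /s/, /p/; each receives one epenthetic vowel.

4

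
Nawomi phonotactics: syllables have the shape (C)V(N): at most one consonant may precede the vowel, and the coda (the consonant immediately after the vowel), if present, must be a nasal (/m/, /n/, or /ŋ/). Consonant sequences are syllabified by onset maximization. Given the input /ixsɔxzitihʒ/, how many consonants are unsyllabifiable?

Syllabifying with onset maximization leaves /x/, /x/, /h/, /ʒ/ stranded (only a nasal (/m/, /n/, or /ŋ/) is licensed in coda position; onsets are limited to one consonant).

4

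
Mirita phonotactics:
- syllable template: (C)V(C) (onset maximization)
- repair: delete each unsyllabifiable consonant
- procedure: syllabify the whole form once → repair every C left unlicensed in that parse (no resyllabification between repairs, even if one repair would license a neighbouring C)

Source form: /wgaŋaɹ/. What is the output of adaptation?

Syllabifying with onset maximization leaves /w/ stranded (at most one coda consonant is licensed; onsets are limited to one consonant).
Each unlicensed consonant is deleted: /w/.

gaŋaɹ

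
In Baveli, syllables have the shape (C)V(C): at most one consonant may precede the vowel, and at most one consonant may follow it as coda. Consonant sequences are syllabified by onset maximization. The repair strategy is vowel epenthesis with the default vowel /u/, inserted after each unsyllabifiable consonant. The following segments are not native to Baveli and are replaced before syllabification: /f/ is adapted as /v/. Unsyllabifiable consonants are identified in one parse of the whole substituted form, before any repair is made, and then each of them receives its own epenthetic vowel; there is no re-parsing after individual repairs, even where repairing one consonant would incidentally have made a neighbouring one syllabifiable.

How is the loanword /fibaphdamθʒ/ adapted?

vibaphudamθuʒu

Substitution: /f/ → /v/, giving /vibaphdamθʒ/.
Syllabifying with onset maximization leaves /h/, /θ/, /ʒ/ stranded (at most one coda consonant is licensed; onsets are limited to one consonant).
Each unlicensed consonant becomes the onset of a new syllable: /h/ → /hu/, /θ/ → /θu/, /ʒ/ → /ʒu/.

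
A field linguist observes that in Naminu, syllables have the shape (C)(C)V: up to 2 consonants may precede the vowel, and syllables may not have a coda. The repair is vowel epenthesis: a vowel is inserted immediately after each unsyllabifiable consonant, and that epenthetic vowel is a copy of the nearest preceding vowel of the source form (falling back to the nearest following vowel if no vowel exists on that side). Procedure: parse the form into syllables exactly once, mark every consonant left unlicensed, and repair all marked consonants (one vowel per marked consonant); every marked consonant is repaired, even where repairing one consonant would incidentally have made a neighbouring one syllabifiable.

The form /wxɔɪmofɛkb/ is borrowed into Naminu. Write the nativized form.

wxɔɪmofɛkɛbɛ

The consonants /k/, /b/ cannot be parsed into a legal (C)(C)V syllable (no codas are permitted; onsets may contain at most 2 consonants).
Epenthesis after each stranded consonant: /k/ → /kɛ/, /b/ → /bɛ/.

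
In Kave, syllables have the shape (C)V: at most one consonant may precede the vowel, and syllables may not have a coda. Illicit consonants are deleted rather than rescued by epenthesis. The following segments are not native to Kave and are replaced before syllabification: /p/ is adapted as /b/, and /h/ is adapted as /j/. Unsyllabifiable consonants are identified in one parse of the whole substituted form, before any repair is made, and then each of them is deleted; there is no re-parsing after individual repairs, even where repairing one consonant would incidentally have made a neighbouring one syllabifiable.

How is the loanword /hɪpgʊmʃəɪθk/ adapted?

jɪgʊʃəɪ

Substitution: /h/ → /j/, /p/ → /b/, giving /jɪbgʊmʃəɪθk/.
Under (C)V, the unsyllabifiable consonants are /b/, /m/, /θ/, /k/ (no codas are permitted; onsets are limited to one consonant).
Each unlicensed consonant is deleted: /b/, /m/, /θ/, /k/.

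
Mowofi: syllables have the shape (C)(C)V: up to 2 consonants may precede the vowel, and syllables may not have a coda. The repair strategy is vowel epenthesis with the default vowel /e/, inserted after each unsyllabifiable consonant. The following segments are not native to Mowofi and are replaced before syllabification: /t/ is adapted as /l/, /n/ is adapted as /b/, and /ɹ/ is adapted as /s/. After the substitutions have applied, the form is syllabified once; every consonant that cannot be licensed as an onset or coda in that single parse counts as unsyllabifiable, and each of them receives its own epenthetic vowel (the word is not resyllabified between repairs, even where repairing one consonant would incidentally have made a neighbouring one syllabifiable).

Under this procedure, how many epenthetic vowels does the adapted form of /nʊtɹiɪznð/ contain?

After substitution the input is /bʊlsiɪzbð/.
The unsyllabifiable consonants are /z/, /b/, /ð/; each receives one epenthetic vowel.

3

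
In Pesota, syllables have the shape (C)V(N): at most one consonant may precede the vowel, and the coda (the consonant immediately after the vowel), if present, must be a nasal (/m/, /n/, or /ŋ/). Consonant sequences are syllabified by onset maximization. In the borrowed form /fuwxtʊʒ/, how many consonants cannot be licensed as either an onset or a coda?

3

The consonants /w/, /x/, /ʒ/ cannot be parsed into a legal (C)V(N) syllable (only a nasal (/m/, /n/, or /ŋ/) is licensed in coda position; onsets are limited to one consonant).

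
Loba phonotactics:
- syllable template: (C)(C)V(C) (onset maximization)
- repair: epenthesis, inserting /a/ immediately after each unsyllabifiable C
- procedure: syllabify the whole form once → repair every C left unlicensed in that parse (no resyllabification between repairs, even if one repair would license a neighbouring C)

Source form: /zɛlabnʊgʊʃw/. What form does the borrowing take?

zɛlabnʊgʊʃwa

Syllabifying with onset maximization leaves /w/ stranded (at most one coda consonant is licensed; onsets may contain at most 2 consonants).
Epenthesis after each stranded consonant: /w/ → /wa/.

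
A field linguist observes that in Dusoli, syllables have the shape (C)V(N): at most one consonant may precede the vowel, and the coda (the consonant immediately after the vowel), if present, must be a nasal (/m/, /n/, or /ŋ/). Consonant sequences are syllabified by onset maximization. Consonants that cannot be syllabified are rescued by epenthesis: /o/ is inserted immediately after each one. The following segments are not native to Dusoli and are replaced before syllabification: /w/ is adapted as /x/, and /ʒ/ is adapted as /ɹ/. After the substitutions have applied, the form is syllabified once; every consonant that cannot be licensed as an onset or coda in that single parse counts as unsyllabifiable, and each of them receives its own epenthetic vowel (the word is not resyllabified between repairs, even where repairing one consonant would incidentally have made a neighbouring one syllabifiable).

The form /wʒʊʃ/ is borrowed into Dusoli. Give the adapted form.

Substitution: /w/ → /x/, /ʒ/ → /ɹ/, giving /xɹʊʃ/.
The consonants /x/, /ʃ/ cannot be parsed into a legal (C)V(N) syllable (only a nasal (/m/, /n/, or /ŋ/) is licensed in coda position; onsets are limited to one consonant).
Epenthesis after each stranded consonant: /x/ → /xo/, /ʃ/ → /ʃo/.

xoɹʊʃo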